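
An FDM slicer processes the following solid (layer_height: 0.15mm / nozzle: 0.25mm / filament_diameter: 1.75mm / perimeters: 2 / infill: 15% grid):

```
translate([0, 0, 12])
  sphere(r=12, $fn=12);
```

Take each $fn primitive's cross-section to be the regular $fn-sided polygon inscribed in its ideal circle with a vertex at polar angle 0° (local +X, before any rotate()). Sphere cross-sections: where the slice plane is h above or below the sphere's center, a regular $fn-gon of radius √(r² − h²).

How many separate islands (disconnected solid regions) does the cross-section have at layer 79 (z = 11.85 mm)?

At z = 11.85 mm: the sphere: section is a regular 12-gon, circumradius = √(r²−h²) = √(12²−0.15²) = 11.999. Overall, the cross-section is a single solid region. Island count = 1.

1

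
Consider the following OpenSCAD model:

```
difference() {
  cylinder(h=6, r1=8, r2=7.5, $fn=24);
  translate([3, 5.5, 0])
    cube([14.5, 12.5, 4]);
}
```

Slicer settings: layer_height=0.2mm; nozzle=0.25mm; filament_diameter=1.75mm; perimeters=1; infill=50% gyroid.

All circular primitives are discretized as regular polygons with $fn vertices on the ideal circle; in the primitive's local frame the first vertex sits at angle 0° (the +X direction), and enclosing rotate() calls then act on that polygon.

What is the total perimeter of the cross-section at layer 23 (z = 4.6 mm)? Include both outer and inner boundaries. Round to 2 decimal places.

At z = 4.6 mm: the cone contributes a regular 24-gon of circumradius 7.617 (interpolated between r1=8 and r2=7.5 at t=0.767) (perimeter = 2·24·7.617·sin(180°/24) = 47.72 mm); the cube at (3, 5.5) does not reach this height (z outside [0, 4]); Subtracting the remaining from the first: none of the subtracted shapes is present at this height, so the cone is unchanged — boundary = 47.72 mm. Overall, the cross-section is a single solid region. Total boundary length (outer) = 47.72 mm.

47.72 mm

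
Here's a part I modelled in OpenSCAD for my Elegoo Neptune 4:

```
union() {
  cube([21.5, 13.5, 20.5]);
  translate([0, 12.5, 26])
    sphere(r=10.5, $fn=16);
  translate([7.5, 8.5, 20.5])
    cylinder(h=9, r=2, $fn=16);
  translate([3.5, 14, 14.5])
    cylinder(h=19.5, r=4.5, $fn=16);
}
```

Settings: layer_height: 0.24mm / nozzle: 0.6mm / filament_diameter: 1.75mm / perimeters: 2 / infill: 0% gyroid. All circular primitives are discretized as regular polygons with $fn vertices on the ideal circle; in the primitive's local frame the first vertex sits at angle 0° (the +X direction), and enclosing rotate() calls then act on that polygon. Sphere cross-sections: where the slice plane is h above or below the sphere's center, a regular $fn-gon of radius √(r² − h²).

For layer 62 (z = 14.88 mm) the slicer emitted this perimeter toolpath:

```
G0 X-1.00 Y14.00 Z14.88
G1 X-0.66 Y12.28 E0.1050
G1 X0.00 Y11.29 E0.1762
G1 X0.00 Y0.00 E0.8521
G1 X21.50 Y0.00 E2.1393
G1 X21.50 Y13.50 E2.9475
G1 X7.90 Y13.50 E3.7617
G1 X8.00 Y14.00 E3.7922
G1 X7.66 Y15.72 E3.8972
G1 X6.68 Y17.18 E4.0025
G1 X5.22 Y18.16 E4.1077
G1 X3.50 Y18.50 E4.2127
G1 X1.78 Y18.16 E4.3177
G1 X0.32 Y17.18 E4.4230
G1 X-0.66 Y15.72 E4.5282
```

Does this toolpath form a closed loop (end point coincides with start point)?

no

Start point (G0): (-1.00, 14.00). End point (last G1): the path does not return to the start — open.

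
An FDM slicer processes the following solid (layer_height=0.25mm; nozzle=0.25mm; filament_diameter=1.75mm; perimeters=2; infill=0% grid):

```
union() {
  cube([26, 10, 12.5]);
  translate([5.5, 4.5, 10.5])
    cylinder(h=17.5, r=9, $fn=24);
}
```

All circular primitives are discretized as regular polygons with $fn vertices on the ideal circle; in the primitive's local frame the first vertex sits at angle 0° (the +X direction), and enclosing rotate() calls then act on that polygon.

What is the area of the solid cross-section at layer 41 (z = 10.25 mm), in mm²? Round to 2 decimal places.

260.00 mm²

At z = 10.25 mm: the cube is present — its section is the full 26×10 rectangle (area 260.00 mm²); the cylinder at (5.5, 4.5) is not intersected at this z (z outside [10.5, 28]); Combining (union): only the 26×10 cube is present, so the union is just that shape — area = 260.00 mm². Overall, the cross-section is a single solid region. Net area = 260.00 mm².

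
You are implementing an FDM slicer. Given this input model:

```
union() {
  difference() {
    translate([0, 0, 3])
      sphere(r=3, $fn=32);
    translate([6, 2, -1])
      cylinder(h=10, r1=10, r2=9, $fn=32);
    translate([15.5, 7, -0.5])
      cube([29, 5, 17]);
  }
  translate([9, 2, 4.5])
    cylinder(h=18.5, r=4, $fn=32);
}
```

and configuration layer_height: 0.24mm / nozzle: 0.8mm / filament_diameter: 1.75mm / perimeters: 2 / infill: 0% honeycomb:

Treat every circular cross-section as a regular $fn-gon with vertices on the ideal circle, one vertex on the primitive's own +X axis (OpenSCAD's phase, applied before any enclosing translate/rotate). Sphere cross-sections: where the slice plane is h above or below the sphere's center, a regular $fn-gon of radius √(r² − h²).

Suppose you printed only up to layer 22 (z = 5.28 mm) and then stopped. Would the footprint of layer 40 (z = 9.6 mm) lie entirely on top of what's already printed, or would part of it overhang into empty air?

entirely on top

Compare the two slices. At z = 5.28: the r=3 sphere contributes a regular 32-gon of circumradius √(3²−2.28²) = 1.950 (area = (32/2)·1.950²·sin(360°/32) = 11.87 mm²); the cone at (6, 2): at t=0.628 of its height the radius interpolates to r₁+(r₂−r₁)t = 9.372, giving a regular 32-gon of that circumradius (area = (32/2)·9.372²·sin(360°/32) = 274.17 mm²); the 29×5 cube at (15.5, 7) contributes its full rectangle (area 145.00 mm²); Subtracting the remaining from the first: starting from the r=3 sphere (11.87 mm²), the cone at (6, 2) covers all of what remains (removes everything); the 29×5 cube at (15.5, 7) misses the remaining region (no effect) — nothing remains; the r=4 cylinder at (9, 2) gives a regular 32-gon of circumradius 4 (constant along its height) (area = (32/2)·4.000²·sin(360°/32) = 49.94 mm²); Taking the union: only the r=4 cylinder at (9, 2) is present, so the union is just that shape — area = 49.94 mm². At z = 9.6: the sphere is absent (|z−center|=6.600 > r=3); the cone at (6, 2) does not reach this height (z outside [-1, 9]); the 29×5 cube at (15.5, 7) contributes its full rectangle (area 145.00 mm²); Taking the first minus the rest: the first operand is absent here, so nothing remains; the r=4 cylinder at (9, 2) contributes a regular 32-gon of circumradius 4 (area = (32/2)·4.000²·sin(360°/32) = 49.94 mm²); Combining (union): only the r=4 cylinder at (9, 2) is present, so the union is just that shape — area = 49.94 mm². Checking containment: the cross-section at z = 9.6 is a subset of the cross-section at z = 5.28.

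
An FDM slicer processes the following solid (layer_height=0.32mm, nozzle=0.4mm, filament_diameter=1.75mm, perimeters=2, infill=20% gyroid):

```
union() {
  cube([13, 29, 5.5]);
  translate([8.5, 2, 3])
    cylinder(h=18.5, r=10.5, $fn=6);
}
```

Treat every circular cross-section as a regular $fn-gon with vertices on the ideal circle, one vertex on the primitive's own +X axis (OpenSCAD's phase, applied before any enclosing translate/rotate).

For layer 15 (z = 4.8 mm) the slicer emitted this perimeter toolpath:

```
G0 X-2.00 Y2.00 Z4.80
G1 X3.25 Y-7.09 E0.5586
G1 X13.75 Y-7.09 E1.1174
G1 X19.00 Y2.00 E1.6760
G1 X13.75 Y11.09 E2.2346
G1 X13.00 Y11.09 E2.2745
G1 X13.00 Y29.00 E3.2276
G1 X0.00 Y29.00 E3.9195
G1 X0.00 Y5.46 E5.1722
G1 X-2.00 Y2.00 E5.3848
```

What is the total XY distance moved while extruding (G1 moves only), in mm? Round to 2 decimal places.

Sum the Euclidean lengths of each G1 segment: total = 101.19 mm.

101.19 mm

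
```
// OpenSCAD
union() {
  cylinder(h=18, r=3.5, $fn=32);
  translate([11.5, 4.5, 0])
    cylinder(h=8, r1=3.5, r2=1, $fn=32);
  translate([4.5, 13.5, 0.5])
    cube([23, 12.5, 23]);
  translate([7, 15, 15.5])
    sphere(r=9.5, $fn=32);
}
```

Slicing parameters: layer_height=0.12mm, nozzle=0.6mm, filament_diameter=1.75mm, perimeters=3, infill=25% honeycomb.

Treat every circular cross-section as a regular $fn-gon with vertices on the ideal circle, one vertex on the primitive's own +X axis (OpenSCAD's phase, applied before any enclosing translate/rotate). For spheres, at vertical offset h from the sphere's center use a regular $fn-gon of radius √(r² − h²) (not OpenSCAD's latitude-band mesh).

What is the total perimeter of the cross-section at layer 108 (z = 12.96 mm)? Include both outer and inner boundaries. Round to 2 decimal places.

At z = 12.96 mm: the r=3.5 cylinder gives a regular 32-gon of circumradius 3.5 (constant along its height) (perimeter = 2·32·3.500·sin(180°/32) = 21.96 mm); the cone at (11.5, 4.5) is not intersected at this z (z outside [0, 8]); the cube at (4.5, 13.5) is present — its section is the full 23×12.5 rectangle (perimeter 71.00 mm); the r=9.5 sphere at (7, 15) slices to a regular 32-gon of circumradius 9.154 (√(r²−h²) with h=2.54 from center) (perimeter = 2·32·9.154·sin(180°/32) = 57.42 mm); Merging all regions: the regions partially overlap (shared area 105.29 mm²), so the edge portions inside another operand are dropped and the merged outline is re-measured after clipping — boundary = 110.21 mm. Overall, the cross-section has 2 separate islands. Total boundary length (outer) = 110.21 mm.

110.21 mm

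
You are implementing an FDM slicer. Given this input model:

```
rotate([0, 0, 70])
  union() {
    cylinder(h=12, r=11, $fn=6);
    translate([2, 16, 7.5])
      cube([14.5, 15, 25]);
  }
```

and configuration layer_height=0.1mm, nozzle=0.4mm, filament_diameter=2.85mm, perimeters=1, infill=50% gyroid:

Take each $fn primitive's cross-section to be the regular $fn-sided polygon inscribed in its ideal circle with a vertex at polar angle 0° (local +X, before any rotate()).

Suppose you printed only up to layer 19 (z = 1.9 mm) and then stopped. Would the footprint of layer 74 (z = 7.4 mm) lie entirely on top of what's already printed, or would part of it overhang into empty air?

Compare the two slices. At z = 1.9: the cylinder: section is a regular 6-gon, circumradius r=11 (area = (6/2)·11.000²·sin(360°/6) = 314.37 mm²); the cube at (2, 16) does not reach this height (z outside [7.5, 32.5]); Merging all regions: only the r=11 cylinder is present, so the union is just that shape — area = 314.37 mm²; (whole slice rotated 70° about Z — lengths, areas and connectivity unchanged). At z = 7.4: the r=11 cylinder contributes a regular 6-gon of circumradius 11 (area = (6/2)·11.000²·sin(360°/6) = 314.37 mm²); the cube at (2, 16) is not intersected at this z (z outside [7.5, 32.5]); Merging all regions: only the r=11 cylinder is present, so the union is just that shape — area = 314.37 mm²; (whole slice rotated 70° about Z — lengths, areas and connectivity unchanged). Checking containment: the cross-section at z = 7.4 is a subset of the cross-section at z = 1.9.

entirely on top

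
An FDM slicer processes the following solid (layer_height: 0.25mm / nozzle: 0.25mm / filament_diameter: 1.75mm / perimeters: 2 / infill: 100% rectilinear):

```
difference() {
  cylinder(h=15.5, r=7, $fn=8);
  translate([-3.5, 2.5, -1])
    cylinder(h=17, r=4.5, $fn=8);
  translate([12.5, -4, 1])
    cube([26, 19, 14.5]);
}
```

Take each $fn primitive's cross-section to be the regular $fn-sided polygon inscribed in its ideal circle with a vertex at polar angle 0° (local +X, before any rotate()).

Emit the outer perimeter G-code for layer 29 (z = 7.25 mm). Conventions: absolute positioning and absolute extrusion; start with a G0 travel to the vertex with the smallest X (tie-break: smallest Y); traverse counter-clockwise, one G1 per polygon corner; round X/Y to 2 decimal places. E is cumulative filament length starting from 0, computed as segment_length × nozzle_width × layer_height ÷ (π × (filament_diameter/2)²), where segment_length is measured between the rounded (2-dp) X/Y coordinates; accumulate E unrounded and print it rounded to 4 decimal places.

At z = 7.25 mm: the r=7 cylinder gives a regular 8-gon of circumradius 7 (constant along its height); the cylinder at (-3.5, 2.5): section is a regular 8-gon, circumradius r=4.5; the 26×19 cube at (12.5, -4) contributes its full rectangle; Taking the first minus the rest: starting from the r=7 cylinder, the r=4.5 cylinder at (-3.5, 2.5) partially overlaps it — only the 44.42 mm² overlap (of its 57.28 mm²) is removed, clipping the outline; the 26×19 cube at (12.5, -4) misses the remaining region (no effect) — 1 connected region. The outline is a single polygon with 14 vertices. Extrusion per mm of travel: 0.25 × 0.25 / (π × 0.875²) = 0.025984. Accumulating E over each segment gives final E = 1.3041.

G0 X-7.00 Y0.00 Z7.25
G1 X-4.95 Y-4.95 E0.1392
G1 X0.00 Y-7.00 E0.2784
G1 X4.95 Y-4.95 E0.4177
G1 X7.00 Y0.00 E0.5569
G1 X4.95 Y4.95 E0.6961
G1 X0.00 Y7.00 E0.8353
G1 X-1.75 Y6.28 E0.8845
G1 X-0.32 Y5.68 E0.9248
G1 X1.00 Y2.50 E1.0142
G1 X-0.32 Y-0.68 E1.1037
G1 X-3.50 Y-2.00 E1.1932
G1 X-6.68 Y-0.68 E1.2826
G1 X-6.98 Y0.04 E1.3029
G1 X-7.00 Y0.00 E1.3041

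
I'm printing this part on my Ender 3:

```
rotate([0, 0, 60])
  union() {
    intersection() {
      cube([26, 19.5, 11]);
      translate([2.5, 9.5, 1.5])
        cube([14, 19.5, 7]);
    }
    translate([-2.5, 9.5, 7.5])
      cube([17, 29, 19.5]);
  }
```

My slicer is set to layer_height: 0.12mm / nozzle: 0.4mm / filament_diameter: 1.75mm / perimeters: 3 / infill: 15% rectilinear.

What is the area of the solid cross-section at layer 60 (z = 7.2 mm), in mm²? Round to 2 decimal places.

140.00 mm²

At z = 7.2 mm: the cube (footprint 26×19.5) is included at this height (area 507.00 mm²); the 14×19.5 cube at (2.5, 9.5) contributes its full rectangle (area 273.00 mm²); After intersecting: the 14×19.5 cube at (2.5, 9.5) partially overlaps the 26×19.5 cube; clipping to the common part keeps 140.00 mm² — area = 140.00 mm²; the cube at (-2.5, 9.5) is absent (z outside [7.5, 27]); Taking the union: only that combined region is present, so the union is just that shape — area = 140.00 mm²; (whole slice rotated 60° about Z — lengths, areas and connectivity unchanged). Overall, the cross-section is a single solid region. Net area = 140.00 mm².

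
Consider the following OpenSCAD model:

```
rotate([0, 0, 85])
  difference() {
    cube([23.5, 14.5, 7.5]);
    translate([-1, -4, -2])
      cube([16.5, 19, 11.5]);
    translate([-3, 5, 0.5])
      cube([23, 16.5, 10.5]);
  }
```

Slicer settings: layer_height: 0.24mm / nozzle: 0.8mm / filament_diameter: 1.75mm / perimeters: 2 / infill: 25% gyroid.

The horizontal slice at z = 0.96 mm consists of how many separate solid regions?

1

At z = 0.96 mm: the cube is present — its section is the full 23.5×14.5 rectangle; the cube at (-1, -4) (footprint 16.5×19) is included at this height; the 23×16.5 cube at (-3, 5) contributes its full rectangle; After the difference (first − rest): starting from the 23.5×14.5 cube, the 16.5×19 cube at (-1, -4) partially overlaps it — only the 224.75 mm² overlap (of its 313.50 mm²) is removed, clipping the outline; the 23×16.5 cube at (-3, 5) partially overlaps it — only the 42.75 mm² overlap (of its 379.50 mm²) is removed, clipping the outline — 1 connected region; (rotated 85° about Z; rotation is an isometry so areas/perimeters/island counts are preserved). The result has 1 disconnected region.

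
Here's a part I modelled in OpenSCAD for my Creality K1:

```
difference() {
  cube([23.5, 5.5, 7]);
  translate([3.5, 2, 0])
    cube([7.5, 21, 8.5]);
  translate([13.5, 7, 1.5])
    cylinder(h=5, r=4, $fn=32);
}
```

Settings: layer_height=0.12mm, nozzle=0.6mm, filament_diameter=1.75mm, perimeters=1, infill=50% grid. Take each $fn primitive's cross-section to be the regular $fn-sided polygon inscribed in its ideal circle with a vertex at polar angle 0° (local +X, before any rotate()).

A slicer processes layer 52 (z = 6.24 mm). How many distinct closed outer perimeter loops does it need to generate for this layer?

1

At z = 6.24 mm: the cube (footprint 23.5×5.5) is included at this height; the 7.5×21 cube at (3.5, 2) contributes its full rectangle; the r=4 cylinder at (13.5, 7) contributes a regular 32-gon of circumradius 4; After the difference (first − rest): starting from the 23.5×5.5 cube, the 7.5×21 cube at (3.5, 2) partially overlaps it — only the 26.25 mm² overlap (of its 157.50 mm²) is removed, clipping the outline; the r=4 cylinder at (13.5, 7) partially overlaps it — only the 12.17 mm² overlap (of its 49.94 mm²) is removed, clipping the outline — 1 connected region. The result has 1 disconnected region.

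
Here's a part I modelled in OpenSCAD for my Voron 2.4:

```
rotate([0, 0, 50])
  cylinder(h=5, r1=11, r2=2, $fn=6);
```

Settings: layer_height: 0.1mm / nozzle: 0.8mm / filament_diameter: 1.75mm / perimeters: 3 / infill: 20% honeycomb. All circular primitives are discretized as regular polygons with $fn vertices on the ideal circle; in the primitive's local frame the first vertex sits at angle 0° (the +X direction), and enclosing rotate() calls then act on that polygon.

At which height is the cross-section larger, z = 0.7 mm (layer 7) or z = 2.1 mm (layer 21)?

Layer 7 (z = 0.7): the cone contributes a regular 6-gon of circumradius 9.740 (interpolated between r1=11 and r2=2 at t=0.140) (area = (6/2)·9.740²·sin(360°/6) = 246.47 mm²); (whole slice rotated 50° about Z — lengths, areas and connectivity unchanged). So its area = 246.47 mm². Layer 21 (z = 2.1): the cone contributes a regular 6-gon of circumradius 7.220 (interpolated between r1=11 and r2=2 at t=0.420) (area = (6/2)·7.220²·sin(360°/6) = 135.43 mm²); (whole slice rotated 50° about Z — lengths, areas and connectivity unchanged). So its area = 135.43 mm². Layer 7 is larger (246.47 vs 135.43 mm²).

layer 7 (z = 0.7 mm)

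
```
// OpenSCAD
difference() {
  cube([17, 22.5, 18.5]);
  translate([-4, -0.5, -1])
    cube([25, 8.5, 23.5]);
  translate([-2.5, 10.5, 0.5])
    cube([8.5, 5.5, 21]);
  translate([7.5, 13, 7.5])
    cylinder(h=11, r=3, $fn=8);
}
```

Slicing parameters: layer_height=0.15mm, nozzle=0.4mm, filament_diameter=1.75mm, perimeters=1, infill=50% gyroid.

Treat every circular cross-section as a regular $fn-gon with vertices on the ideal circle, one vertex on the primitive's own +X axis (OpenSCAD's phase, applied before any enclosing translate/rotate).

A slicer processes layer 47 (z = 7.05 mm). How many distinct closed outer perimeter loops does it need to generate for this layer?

At z = 7.05 mm: the 17×22.5 cube contributes its full rectangle; the cube at (-4, -0.5) is present — its section is the full 25×8.5 rectangle; the 8.5×5.5 cube at (-2.5, 10.5) contributes its full rectangle; the cylinder at (7.5, 13) does not reach this height (z outside [7.5, 18.5]); Taking the first minus the rest: starting from the 17×22.5 cube, the 25×8.5 cube at (-4, -0.5) partially overlaps it — only the 136.00 mm² overlap (of its 212.50 mm²) is removed, clipping the outline; the 8.5×5.5 cube at (-2.5, 10.5) partially overlaps it — only the 33.00 mm² overlap (of its 46.75 mm²) is removed, clipping the outline — 1 connected region. The result has 1 disconnected region.

1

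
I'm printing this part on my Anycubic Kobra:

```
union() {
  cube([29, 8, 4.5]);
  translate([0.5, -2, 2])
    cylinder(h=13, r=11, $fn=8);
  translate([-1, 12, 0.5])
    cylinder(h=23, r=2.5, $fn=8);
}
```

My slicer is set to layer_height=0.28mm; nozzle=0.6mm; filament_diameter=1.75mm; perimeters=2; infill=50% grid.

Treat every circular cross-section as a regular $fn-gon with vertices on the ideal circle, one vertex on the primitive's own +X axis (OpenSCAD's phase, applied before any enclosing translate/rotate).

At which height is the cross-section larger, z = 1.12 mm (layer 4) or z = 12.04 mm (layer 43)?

layer 43 (z = 12.04 mm)

Layer 4 (z = 1.12): the cube is present — its section is the full 29×8 rectangle (area 232.00 mm²); the cylinder at (0.5, -2) is absent (z outside [2, 15]); the r=2.5 cylinder at (-1, 12) contributes a regular 8-gon of circumradius 2.5 (area = (8/2)·2.500²·sin(360°/8) = 17.68 mm²); Merging all regions: the 2 present regions are separate (no shared area or edge), so areas and boundary lengths simply add and each stays a separate island — area = 249.68 mm². So its area = 249.68 mm². Layer 43 (z = 12.04): the cube does not reach this height (z outside [0, 4.5]); the r=11 cylinder at (0.5, -2) contributes a regular 8-gon of circumradius 11 (area = (8/2)·11.000²·sin(360°/8) = 342.24 mm²); the r=2.5 cylinder at (-1, 12) contributes a regular 8-gon of circumradius 2.5 (area = (8/2)·2.500²·sin(360°/8) = 17.68 mm²); Combining (union): the 2 present regions are separate (no shared area or edge), so areas and boundary lengths simply add and each stays a separate island — area = 359.92 mm². So its area = 359.92 mm². Layer 43 is larger (359.92 vs 249.68 mm²).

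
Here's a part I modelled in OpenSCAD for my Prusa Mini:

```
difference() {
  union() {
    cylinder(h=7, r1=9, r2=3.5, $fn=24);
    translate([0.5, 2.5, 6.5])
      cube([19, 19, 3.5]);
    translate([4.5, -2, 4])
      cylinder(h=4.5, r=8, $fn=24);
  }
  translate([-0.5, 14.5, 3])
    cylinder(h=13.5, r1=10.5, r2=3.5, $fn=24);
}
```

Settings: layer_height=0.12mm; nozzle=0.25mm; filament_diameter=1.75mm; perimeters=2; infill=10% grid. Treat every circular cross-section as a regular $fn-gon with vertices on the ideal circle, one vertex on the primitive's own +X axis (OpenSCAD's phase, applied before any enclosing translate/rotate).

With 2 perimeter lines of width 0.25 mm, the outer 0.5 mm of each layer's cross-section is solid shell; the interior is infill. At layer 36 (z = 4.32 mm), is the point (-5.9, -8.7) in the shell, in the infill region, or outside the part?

outside

At z = 4.32 mm: the cone (r1=9→r2=3.5) has section circumradius 5.606 here — a regular 24-gon; the cube at (0.5, 2.5) does not reach this height (z outside [6.5, 10]); the cylinder at (4.5, -2): section is a regular 24-gon, circumradius r=8; Combining (union): the regions partially overlap (shared area 74.64 mm²), so overlapping operands fuse into one piece — 1 connected region; the cone at (-0.5, 14.5) (r1=10.5→r2=3.5) has section circumradius 9.816 here — a regular 24-gon; Taking the first minus the rest: starting from the result so far, the cone at (-0.5, 14.5) partially overlaps it — only the 3.44 mm² overlap (of its 299.23 mm²) is removed, clipping the outline — 1 connected region. Overall, the cross-section is a single solid region. The nearest boundary edge runs (-1.16, -7.66)→(-2.43, -6.00); distance from the point to it = 4.40 mm. The point is not inside any of the regions above, so it lies outside the cross-section (4.40 mm from the nearest boundary).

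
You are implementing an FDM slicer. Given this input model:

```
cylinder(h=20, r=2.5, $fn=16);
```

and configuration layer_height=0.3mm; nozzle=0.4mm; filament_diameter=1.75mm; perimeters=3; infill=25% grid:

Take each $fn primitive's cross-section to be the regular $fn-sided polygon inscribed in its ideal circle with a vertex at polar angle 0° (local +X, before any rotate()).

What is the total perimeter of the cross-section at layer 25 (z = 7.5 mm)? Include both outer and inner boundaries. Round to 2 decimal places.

At z = 7.5 mm: the r=2.5 cylinder gives a regular 16-gon of circumradius 2.5 (constant along its height) (perimeter = 2·16·2.500·sin(180°/16) = 15.61 mm). Overall, the cross-section is a single solid region. Total boundary length (outer) = 15.61 mm.

15.61 mm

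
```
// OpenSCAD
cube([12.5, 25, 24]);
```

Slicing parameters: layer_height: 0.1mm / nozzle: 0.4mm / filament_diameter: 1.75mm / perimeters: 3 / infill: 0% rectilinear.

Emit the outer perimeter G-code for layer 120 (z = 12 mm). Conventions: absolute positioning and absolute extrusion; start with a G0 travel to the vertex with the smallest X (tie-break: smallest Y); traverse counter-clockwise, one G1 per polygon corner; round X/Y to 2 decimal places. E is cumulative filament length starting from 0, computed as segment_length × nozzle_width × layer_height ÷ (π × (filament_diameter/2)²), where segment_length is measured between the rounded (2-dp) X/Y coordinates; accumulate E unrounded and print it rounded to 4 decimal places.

G0 X0.00 Y0.00 Z12.00
G1 X12.50 Y0.00 E0.2079
G1 X12.50 Y25.00 E0.6236
G1 X0.00 Y25.00 E0.8315
G1 X0.00 Y0.00 E1.2473

At z = 12 mm: the 12.5×25 cube contributes its full rectangle. The outline is a single polygon with 4 vertices. Extrusion per mm of travel: 0.4 × 0.1 / (π × 0.875²) = 0.016630. Accumulating E over each segment gives final E = 1.2473.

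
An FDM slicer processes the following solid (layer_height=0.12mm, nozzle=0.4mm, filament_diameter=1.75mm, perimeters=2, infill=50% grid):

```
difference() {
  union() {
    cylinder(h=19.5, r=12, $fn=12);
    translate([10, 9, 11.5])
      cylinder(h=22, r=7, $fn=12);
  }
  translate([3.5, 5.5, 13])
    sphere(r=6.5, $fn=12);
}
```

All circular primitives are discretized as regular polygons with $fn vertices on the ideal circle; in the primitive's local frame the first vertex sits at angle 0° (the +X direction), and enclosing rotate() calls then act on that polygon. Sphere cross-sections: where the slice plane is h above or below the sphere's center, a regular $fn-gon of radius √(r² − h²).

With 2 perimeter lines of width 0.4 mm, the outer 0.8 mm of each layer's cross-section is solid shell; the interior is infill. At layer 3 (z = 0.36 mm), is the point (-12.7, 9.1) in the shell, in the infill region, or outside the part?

outside

At z = 0.36 mm: the cylinder: section is a regular 12-gon, circumradius r=12; the cylinder at (10, 9) is absent (z outside [11.5, 33.5]); Taking the union: only the r=12 cylinder is present, so the union is just that shape — 1 connected region; the sphere at (3.5, 5.5) is not intersected at this z (|z−center|=12.640 > r=6.5); Taking the first minus the rest: none of the subtracted shapes is present at this height, so the result so far is unchanged — 1 connected region. Overall, the cross-section is a single solid region. The nearest boundary edge runs (-6.00, 10.39)→(-10.39, 6.00); distance from the point to it = 3.82 mm. The point is not inside any of the regions above, so it lies outside the cross-section (3.82 mm from the nearest boundary).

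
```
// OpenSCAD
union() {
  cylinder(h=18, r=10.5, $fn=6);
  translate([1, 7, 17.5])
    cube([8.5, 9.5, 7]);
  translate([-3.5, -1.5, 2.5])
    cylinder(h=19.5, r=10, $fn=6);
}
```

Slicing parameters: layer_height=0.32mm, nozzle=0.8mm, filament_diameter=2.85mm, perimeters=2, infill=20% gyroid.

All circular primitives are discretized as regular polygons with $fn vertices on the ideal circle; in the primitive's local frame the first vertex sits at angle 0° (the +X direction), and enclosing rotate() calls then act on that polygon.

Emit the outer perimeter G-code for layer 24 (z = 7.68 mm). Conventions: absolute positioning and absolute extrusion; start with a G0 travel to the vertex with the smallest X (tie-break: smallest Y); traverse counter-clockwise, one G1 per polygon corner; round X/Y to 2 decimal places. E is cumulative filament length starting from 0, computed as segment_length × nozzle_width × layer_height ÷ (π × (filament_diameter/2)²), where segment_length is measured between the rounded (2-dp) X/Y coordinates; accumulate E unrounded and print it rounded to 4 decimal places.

At z = 7.68 mm: the r=10.5 cylinder gives a regular 6-gon of circumradius 10.5 (constant along its height); the cube at (1, 7) is absent (z outside [17.5, 24.5]); the r=10 cylinder at (-3.5, -1.5) gives a regular 6-gon of circumradius 10 (constant along its height); Combining (union): the regions partially overlap (shared area 199.34 mm²), so overlapping operands fuse into one piece — 1 connected region. The outline is a single polygon with 10 vertices. Extrusion per mm of travel: 0.8 × 0.32 / (π × 1.425²) = 0.040129. Accumulating E over each segment gives final E = 2.8180.

G0 X-13.50 Y-1.50 Z7.68
G1 X-8.50 Y-10.16 E0.4013
G1 X1.50 Y-10.16 E0.8026
G1 X2.12 Y-9.09 E0.8522
G1 X5.25 Y-9.09 E0.9778
G1 X10.50 Y0.00 E1.3990
G1 X5.25 Y9.09 E1.8203
G1 X-5.25 Y9.09 E2.2416
G1 X-6.37 Y7.16 E2.3312
G1 X-8.50 Y7.16 E2.4167
G1 X-13.50 Y-1.50 E2.8180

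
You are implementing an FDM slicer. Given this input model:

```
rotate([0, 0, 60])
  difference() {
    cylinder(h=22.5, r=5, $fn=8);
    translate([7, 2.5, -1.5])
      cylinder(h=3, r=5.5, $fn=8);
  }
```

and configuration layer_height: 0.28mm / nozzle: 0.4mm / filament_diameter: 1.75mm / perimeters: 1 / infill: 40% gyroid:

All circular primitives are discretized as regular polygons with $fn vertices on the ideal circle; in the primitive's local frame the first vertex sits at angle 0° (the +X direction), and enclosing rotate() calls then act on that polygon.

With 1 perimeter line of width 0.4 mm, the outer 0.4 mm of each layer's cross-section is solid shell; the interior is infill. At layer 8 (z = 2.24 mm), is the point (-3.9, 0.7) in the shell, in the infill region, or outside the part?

At z = 2.24 mm: the r=5 cylinder gives a regular 8-gon of circumradius 5 (constant along its height); the cylinder at (7, 2.5) does not reach this height (z outside [-1.5, 1.5]); After the difference (first − rest): none of the subtracted shapes is present at this height, so the r=5 cylinder is unchanged — 1 connected region; (rotated 60° about Z; rotation is an isometry so areas/perimeters/island counts are preserved). Overall, the cross-section is a single solid region. Undo the 60° rotation: the query point maps to (-1.344, 3.727) in the un-rotated model frame. The nearest boundary edge runs (0.00, 5.00)→(-3.54, 3.54); distance from the point to it = 0.66 mm. The point is inside the cross-section and 0.66 mm from the nearest boundary — more than the 0.4 mm shell width (1 × 0.4), so it's in the infill interior.

infill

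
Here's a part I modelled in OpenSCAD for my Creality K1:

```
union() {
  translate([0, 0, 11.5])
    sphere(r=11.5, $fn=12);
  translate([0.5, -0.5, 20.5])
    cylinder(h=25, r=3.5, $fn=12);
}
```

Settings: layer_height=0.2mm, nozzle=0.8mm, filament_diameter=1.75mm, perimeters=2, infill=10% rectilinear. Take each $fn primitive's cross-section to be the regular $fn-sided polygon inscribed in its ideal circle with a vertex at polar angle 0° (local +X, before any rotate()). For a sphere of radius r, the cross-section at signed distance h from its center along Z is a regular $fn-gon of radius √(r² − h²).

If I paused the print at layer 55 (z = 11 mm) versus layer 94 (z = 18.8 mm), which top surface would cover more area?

Layer 55 (z = 11): the sphere: section is a regular 12-gon, circumradius = √(r²−h²) = √(11.5²−0.5²) = 11.489 (area = (12/2)·11.489²·sin(360°/12) = 396.00 mm²); the cylinder at (0.5, -0.5) does not reach this height (z outside [20.5, 45.5]); Combining (union): only the r=11.5 sphere is present, so the union is just that shape — area = 396.00 mm². So its area = 396.00 mm². Layer 94 (z = 18.8): the sphere: section is a regular 12-gon, circumradius = √(r²−h²) = √(11.5²−7.3²) = 8.886 (area = (12/2)·8.886²·sin(360°/12) = 236.88 mm²); the cylinder at (0.5, -0.5) does not reach this height (z outside [20.5, 45.5]); Taking the union: only the r=11.5 sphere is present, so the union is just that shape — area = 236.88 mm². So its area = 236.88 mm². Layer 55 is larger (396.00 vs 236.88 mm²).

layer 55 (z = 11 mm)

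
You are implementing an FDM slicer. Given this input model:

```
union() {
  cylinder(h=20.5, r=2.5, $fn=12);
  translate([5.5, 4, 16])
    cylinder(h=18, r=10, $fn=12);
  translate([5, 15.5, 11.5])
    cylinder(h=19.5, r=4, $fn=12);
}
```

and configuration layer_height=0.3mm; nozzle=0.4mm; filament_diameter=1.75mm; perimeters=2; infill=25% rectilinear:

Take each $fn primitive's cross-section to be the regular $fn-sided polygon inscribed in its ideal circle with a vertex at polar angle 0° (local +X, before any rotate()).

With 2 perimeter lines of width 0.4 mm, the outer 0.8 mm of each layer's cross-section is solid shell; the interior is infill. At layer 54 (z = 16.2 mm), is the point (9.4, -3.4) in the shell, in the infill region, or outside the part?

infill

At z = 16.2 mm: the r=2.5 cylinder contributes a regular 12-gon of circumradius 2.5; the r=10 cylinder at (5.5, 4) contributes a regular 12-gon of circumradius 10; the r=4 cylinder at (5, 15.5) contributes a regular 12-gon of circumradius 4; Combining (union): the regions partially overlap (shared area 28.16 mm²), so overlapping operands fuse into one piece — 1 connected region. Overall, the cross-section is a single solid region. The nearest boundary edge runs (10.50, -4.66)→(5.50, -6.00); distance from the point to it = 1.50 mm. The point is inside the cross-section and 1.50 mm from the nearest boundary — more than the 0.8 mm shell width (2 × 0.4), so it's in the infill interior.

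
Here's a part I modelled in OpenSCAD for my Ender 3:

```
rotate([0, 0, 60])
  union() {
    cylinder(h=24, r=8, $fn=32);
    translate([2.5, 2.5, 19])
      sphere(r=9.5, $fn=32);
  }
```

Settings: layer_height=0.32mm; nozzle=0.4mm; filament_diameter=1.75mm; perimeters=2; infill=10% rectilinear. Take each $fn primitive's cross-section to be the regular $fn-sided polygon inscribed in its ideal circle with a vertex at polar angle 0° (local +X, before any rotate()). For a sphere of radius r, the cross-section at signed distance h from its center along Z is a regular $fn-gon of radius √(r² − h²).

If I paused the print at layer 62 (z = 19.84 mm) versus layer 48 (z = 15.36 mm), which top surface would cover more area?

layer 62 (z = 19.84 mm)

Layer 62 (z = 19.84): the r=8 cylinder contributes a regular 32-gon of circumradius 8 (area = (32/2)·8.000²·sin(360°/32) = 199.77 mm²); the sphere at (2.5, 2.5): section is a regular 32-gon, circumradius = √(r²−h²) = √(9.5²−0.84²) = 9.463 (area = (32/2)·9.463²·sin(360°/32) = 279.51 mm²); Taking the union: the regions partially overlap — summed areas 479.28 mm² minus the doubly-counted overlap 173.11 mm² gives 306.17 mm² — area = 306.17 mm²; (whole slice rotated 60° about Z — lengths, areas and connectivity unchanged). So its area = 306.17 mm². Layer 48 (z = 15.36): the cylinder: section is a regular 32-gon, circumradius r=8 (area = (32/2)·8.000²·sin(360°/32) = 199.77 mm²); the sphere at (2.5, 2.5): section is a regular 32-gon, circumradius = √(r²−h²) = √(9.5²−3.64²) = 8.775 (area = (32/2)·8.775²·sin(360°/32) = 240.35 mm²); Merging all regions: the regions partially overlap — summed areas 440.13 mm² minus the doubly-counted overlap 159.93 mm² gives 280.19 mm² — area = 280.19 mm²; (whole slice rotated 60° about Z — lengths, areas and connectivity unchanged). So its area = 280.19 mm². Layer 62 is larger (306.17 vs 280.19 mm²).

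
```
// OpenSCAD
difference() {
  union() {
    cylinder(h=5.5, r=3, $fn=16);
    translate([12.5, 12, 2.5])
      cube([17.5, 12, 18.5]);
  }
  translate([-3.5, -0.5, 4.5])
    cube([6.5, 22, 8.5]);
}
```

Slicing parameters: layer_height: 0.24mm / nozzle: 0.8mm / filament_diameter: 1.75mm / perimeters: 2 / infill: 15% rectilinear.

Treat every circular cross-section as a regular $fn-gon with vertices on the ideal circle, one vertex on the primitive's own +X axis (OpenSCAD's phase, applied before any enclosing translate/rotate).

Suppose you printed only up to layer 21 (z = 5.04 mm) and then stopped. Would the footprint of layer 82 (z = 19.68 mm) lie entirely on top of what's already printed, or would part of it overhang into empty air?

entirely on top

Compare the two slices. At z = 5.04: the cylinder: section is a regular 16-gon, circumradius r=3 (area = (16/2)·3.000²·sin(360°/16) = 27.55 mm²); the cube at (12.5, 12) (footprint 17.5×12) is included at this height (area 210.00 mm²); Merging all regions: the 2 present regions are separate (no shared area or edge), so areas and boundary lengths simply add and each stays a separate island — area = 237.55 mm²; the 6.5×22 cube at (-3.5, -0.5) contributes its full rectangle (area 143.00 mm²); Subtracting the remaining from the first: starting from that combined region (237.55 mm²), the 6.5×22 cube at (-3.5, -0.5) partially overlaps it — only the 16.73 mm² overlap (of its 143.00 mm²) is removed, clipping the outline — area = 220.83 mm². At z = 19.68: the cylinder is absent (z outside [0, 5.5]); the 17.5×12 cube at (12.5, 12) contributes its full rectangle (area 210.00 mm²); Combining (union): only the 17.5×12 cube at (12.5, 12) is present, so the union is just that shape — area = 210.00 mm²; the cube at (-3.5, -0.5) is absent (z outside [4.5, 13]); Subtracting the remaining from the first: none of the subtracted shapes is present at this height, so that combined region is unchanged — area = 210.00 mm². Checking containment: the cross-section at z = 19.68 is a subset of the cross-section at z = 5.04.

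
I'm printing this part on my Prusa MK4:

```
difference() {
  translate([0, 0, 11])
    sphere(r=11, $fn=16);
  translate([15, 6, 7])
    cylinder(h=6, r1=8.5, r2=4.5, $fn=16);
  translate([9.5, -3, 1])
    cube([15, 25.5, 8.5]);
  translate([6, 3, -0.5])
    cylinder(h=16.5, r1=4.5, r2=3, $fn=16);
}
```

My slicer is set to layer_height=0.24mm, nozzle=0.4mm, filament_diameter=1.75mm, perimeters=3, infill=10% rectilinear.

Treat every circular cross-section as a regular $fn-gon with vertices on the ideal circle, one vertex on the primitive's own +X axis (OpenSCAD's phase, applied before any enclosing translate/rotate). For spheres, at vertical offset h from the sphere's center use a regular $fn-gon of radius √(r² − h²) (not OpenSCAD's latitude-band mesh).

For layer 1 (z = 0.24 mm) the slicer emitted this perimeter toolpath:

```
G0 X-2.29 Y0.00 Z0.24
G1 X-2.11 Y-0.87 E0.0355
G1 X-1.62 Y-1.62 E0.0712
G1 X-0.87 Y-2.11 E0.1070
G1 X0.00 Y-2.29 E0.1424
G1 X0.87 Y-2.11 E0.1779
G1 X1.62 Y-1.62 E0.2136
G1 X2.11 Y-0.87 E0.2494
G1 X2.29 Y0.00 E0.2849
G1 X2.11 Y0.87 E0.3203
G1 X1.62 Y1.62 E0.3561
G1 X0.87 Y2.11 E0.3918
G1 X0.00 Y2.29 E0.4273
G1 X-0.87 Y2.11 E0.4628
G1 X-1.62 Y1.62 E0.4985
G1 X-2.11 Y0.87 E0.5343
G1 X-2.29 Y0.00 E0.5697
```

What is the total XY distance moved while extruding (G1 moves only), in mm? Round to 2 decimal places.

Sum the Euclidean lengths of each G1 segment: total = 14.27 mm.

14.27 mm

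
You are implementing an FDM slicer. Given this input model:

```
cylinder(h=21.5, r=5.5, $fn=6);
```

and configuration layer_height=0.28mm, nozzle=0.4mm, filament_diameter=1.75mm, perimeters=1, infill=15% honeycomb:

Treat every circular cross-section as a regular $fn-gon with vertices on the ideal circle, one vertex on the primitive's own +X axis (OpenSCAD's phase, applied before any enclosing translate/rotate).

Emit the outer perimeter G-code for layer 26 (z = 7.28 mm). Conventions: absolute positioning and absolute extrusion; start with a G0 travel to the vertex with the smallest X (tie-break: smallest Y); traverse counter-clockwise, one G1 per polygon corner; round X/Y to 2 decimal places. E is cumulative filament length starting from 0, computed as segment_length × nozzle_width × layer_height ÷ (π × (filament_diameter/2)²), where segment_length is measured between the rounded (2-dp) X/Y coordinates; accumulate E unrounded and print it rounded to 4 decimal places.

G0 X-5.50 Y0.00 Z7.28
G1 X-2.75 Y-4.76 E0.2560
G1 X2.75 Y-4.76 E0.5121
G1 X5.50 Y0.00 E0.7681
G1 X2.75 Y4.76 E1.0240
G1 X-2.75 Y4.76 E1.2801
G1 X-5.50 Y0.00 E1.5361

At z = 7.28 mm: the r=5.5 cylinder contributes a regular 6-gon of circumradius 5.5. The outline is a single polygon with 6 vertices. Extrusion per mm of travel: 0.4 × 0.28 / (π × 0.875²) = 0.046564. Accumulating E over each segment gives final E = 1.5361.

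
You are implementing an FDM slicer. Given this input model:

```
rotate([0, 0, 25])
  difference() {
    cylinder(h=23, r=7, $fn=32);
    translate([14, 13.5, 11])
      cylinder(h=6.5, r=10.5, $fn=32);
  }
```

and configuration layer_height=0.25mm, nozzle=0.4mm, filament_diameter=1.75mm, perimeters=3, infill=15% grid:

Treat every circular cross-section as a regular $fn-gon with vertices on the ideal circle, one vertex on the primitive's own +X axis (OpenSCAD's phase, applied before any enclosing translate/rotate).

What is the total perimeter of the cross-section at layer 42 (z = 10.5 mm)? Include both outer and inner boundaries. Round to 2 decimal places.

At z = 10.5 mm: the r=7 cylinder contributes a regular 32-gon of circumradius 7 (perimeter = 2·32·7.000·sin(180°/32) = 43.91 mm); the cylinder at (14, 13.5) is absent (z outside [11, 17.5]); Subtracting the remaining from the first: none of the subtracted shapes is present at this height, so the r=7 cylinder is unchanged — boundary = 43.91 mm; (whole slice rotated 25° about Z — lengths, areas and connectivity unchanged). Overall, the cross-section is a single solid region. Total boundary length (outer) = 43.91 mm.

43.91 mm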